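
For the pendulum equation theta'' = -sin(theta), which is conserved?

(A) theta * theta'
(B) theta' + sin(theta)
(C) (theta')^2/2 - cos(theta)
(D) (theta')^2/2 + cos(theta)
C

A first integral I satisfies dI/dt = 0 along every solution. Differentiate each option and use the equation of motion:
(A) d/dt[theta * theta'] = (theta')^2 + theta theta'' = (theta')^2 - theta sin(theta), not identically 0
(B) d/dt[theta' + sin(theta)] = theta'' + cos(theta) theta' = -sin(theta) + theta' cos(theta), not identically 0
(C) d/dt[(theta')^2/2 - cos(theta)] = theta' theta'' + sin(theta) theta' = theta'(-sin(theta)) + theta' sin(theta) = 0
(D) d/dt[(theta')^2/2 + cos(theta)] = theta' theta'' - sin(theta) theta' = -2 theta' sin(theta), not identically 0

Only (C) has zero time-derivative. This is the total energy: kinetic (theta')^2/2 plus potential -cos(theta).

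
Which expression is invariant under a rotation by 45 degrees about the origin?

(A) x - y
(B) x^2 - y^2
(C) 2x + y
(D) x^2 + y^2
D

A rotation by 45 degrees sends (x, y) to (sqrt(2)x/2 - sqrt(2)y/2, sqrt(2)x/2 + sqrt(2)y/2).
Substitute the transformed coordinates into each option and compare with the original:
(A) x - y  ->  (sqrt(2)x/2 - sqrt(2)y/2) - (sqrt(2)x/2 + sqrt(2)y/2) = -sqrt(2)y   [differs from x - y: not invariant]
(B) x^2 - y^2  ->  (sqrt(2)x/2 - sqrt(2)y/2)^2 - (sqrt(2)x/2 + sqrt(2)y/2)^2 = -2xy   [differs from x^2 - y^2: not invariant]
(C) 2x + y  ->  2(sqrt(2)x/2 - sqrt(2)y/2) + (sqrt(2)x/2 + sqrt(2)y/2) = 3sqrt(2)x/2 - sqrt(2)y/2   [differs from 2x + y: not invariant]
(D) x^2 + y^2  ->  (sqrt(2)x/2 - sqrt(2)y/2)^2 + (sqrt(2)x/2 + sqrt(2)y/2)^2 = x^2 + y^2   [equals x^2 + y^2: invariant]

Only option (D), x^2 + y^2, is unchanged by the transformation.
Geometrically, x^2 + y^2 is the squared distance from the origin, which every rotation about the origin preserves.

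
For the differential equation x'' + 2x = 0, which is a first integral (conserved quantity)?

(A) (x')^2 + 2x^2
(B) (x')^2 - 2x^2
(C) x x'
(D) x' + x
A

A first integral I satisfies dI/dt = 0 along every solution. Differentiate each option and use the equation of motion:
(A) d/dt[(x')^2 + 2x^2] = 2x'x'' + 4x x' = 2x'(-2x) + 4x x' = 0
(B) d/dt[(x')^2 - 2x^2] = 2x'x'' - 4x x' = -8x x', not identically 0
(C) d/dt[x x'] = (x')^2 + x x'' = (x')^2 - 2x^2, not identically 0
(D) d/dt[x' + x] = x'' + x' = -2x + x', not identically 0

Only (A) has zero time-derivative. So the energy-like quantity (x')^2 + 2x^2 is the first integral.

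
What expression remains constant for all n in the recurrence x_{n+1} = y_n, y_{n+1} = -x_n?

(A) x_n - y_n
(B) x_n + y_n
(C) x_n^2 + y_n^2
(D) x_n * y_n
C

For the recurrence x_{n+1} = y_n, y_{n+1} = -x_n:

x_{n+1}^2 + y_{n+1}^2 = y_n^2 + (-x_n)^2 = x_n^2 + y_n^2
The sum of squares is conserved (like energy in a harmonic oscillator).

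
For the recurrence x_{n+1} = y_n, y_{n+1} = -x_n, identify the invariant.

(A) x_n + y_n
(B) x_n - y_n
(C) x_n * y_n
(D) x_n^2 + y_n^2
D

For the recurrence x_{n+1} = y_n, y_{n+1} = -x_n:

x_{n+1}^2 + y_{n+1}^2 = y_n^2 + (-x_n)^2 = x_n^2 + y_n^2
The sum of squares is conserved (like energy in a harmonic oscillator).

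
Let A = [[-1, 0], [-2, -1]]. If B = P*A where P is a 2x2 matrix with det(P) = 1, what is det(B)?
1

By the multiplicative property of determinants, det(B) = det(P*A) = det(P) * det(A) = det(A),
so the determinant is invariant under multiplication by any determinant-1 matrix; we just need det(A).

det(A) = (-1)(-1) - (0)(-2) = 1 - 0 = 1

Therefore det(B) = 1 * 1 = 1.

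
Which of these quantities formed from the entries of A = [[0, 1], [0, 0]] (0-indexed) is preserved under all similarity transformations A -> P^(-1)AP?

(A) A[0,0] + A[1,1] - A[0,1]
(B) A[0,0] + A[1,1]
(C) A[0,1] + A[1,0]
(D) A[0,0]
B

A[0,0] + A[1,1] is the trace of A. By the cyclic property of the trace, tr(P^(-1)AP) = tr(APP^(-1)) = tr(A), so it is the same for every matrix similar to A.

The other combinations are not similarity invariants. For example, take P = [[1, 1], [1, 2]] (det P = 1), so P^(-1) = [[2, -1], [-1, 1]] and
B = P^(-1)AP = [[2, 4], [-1, -2]].
Evaluating each option on A and on B:
(A) A[0,0] + A[1,1] - A[0,1]: -1 for A, -4 for B -> changes
(B) A[0,0] + A[1,1]: 0 for A, 0 for B -> unchanged
(C) A[0,1] + A[1,0]: 1 for A, 3 for B -> changes
(D) A[0,0]: 0 for A, 2 for B -> changes

Only (B) A[0,0] + A[1,1] = 0 survives (and it does so for every P, not just this one), so it is the invariant.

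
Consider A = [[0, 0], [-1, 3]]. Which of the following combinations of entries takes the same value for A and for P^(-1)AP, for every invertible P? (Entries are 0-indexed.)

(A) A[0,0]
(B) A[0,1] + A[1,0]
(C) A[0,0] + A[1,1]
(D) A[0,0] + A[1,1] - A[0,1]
C

A[0,0] + A[1,1] is the trace of A. By the cyclic property of the trace, tr(P^(-1)AP) = tr(APP^(-1)) = tr(A), so it is the same for every matrix similar to A.

The other combinations are not similarity invariants. For example, take P = [[1, -1], [0, 1]] (det P = 1), so P^(-1) = [[1, 1], [0, 1]] and
B = P^(-1)AP = [[-1, 4], [-1, 4]].
Evaluating each option on A and on B:
(A) A[0,0]: 0 for A, -1 for B -> changes
(B) A[0,1] + A[1,0]: -1 for A, 3 for B -> changes
(C) A[0,0] + A[1,1]: 3 for A, 3 for B -> unchanged
(D) A[0,0] + A[1,1] - A[0,1]: 3 for A, -1 for B -> changes

Only (C) A[0,0] + A[1,1] = 3 survives (and it does so for every P, not just this one), so it is the invariant.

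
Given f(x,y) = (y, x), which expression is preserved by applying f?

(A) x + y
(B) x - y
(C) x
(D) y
A

For f(x,y) = (y, x):
After applying f: x' = y, y' = x. So x' + y' = y + x = x + y.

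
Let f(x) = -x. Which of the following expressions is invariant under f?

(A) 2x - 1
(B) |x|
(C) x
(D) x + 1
B

For f(x) = -x:
Applying f replaces x by -x. Since |-x| = |x|, the absolute value is unchanged by f, whereas x -> -x, 2x - 1 -> -2x - 1 and x + 1 -> -x + 1 all change.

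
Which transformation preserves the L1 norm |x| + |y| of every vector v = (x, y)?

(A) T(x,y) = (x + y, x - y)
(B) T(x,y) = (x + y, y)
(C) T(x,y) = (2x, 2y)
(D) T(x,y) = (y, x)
D

A transformation preserves a norm if ||T(v)|| = ||v|| for every v; a single vector where the norm changes rules an option out.

(A) T(x,y) = (x + y, x - y): v = (1, 0) has norm |1| + |0| = 1, but T(v) = (1, 1) has norm 2 -- not preserved.
(B) T(x,y) = (x + y, y): v = (0, 1) has norm |0| + |1| = 1, but T(v) = (1, 1) has norm 2 -- not preserved.
(C) T(x,y) = (2x, 2y): v = (1, 0) has norm |1| + |0| = 1, but T(v) = (2, 0) has norm 2 -- not preserved.
(D) T(x,y) = (y, x): preserves the norm -- it only permutes the coordinates and/or flips signs, which leaves |x| + |y| unchanged.

Therefore the answer is (D).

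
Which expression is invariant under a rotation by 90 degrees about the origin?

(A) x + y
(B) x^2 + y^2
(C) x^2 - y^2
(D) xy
B

A rotation by 90 degrees sends (x, y) to (-y, x).
Substitute the transformed coordinates into each option and compare with the original:
(A) x + y  ->  (-y) + (x) = x - y   [differs from x + y: not invariant]
(B) x^2 + y^2  ->  (-y)^2 + (x)^2 = x^2 + y^2   [equals x^2 + y^2: invariant]
(C) x^2 - y^2  ->  (-y)^2 - (x)^2 = -x^2 + y^2   [differs from x^2 - y^2: not invariant]
(D) xy  ->  (-y)(x) = -xy   [differs from xy: not invariant]

Only option (B), x^2 + y^2, is unchanged by the transformation.
Geometrically, x^2 + y^2 is the squared distance from the origin, which every rotation about the origin preserves.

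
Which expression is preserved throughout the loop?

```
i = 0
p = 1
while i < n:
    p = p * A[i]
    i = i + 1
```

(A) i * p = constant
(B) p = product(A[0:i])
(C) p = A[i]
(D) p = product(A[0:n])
B

A loop invariant must hold before the first iteration and be re-established by every execution of the body.

(B) p = product(A[0:i]): Initially i = 0 and p = 1 = product of the empty slice A[0:0]. If p = product(A[0:i]) holds at the top of an iteration, the body sets p to product(A[0:i]) * A[i] = product(A[0:i+1]) and then i to i+1, so the property is restored. At exit i = n, giving p = product(A[0:n]).

The other options fail:
(A) i * p = constant: initially i * p = 0, but after one iteration it is 1 * A[0], which is nonzero in general.
(C) p = A[i]: after the first iteration p = A[0] but i = 1; in general p is a product of several elements, not a single one.
(D) p = product(A[0:n]): false before the loop (p = 1, not the full product) -- it only becomes true at exit.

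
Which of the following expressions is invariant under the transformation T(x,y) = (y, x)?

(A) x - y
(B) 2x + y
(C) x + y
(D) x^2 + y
C

An expression E(x,y) is invariant under T if E(T(x,y)) = E(x,y). Here T(x,y) = (y, x).
Substitute the transformed coordinates into each option and compare with the original:
(A) x - y  ->  (y) - (x) = -x + y   [differs from x - y: not invariant]
(B) 2x + y  ->  2(y) + (x) = x + 2y   [differs from 2x + y: not invariant]
(C) x + y  ->  (y) + (x) = x + y   [equals x + y: invariant]
(D) x^2 + y  ->  (y)^2 + (x) = x + y^2   [differs from x^2 + y: not invariant]

Only option (C), x + y, is unchanged by the transformation.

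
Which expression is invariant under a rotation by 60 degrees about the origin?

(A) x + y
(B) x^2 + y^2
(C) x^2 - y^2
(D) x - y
B

A rotation by 60 degrees sends (x, y) to (x/2 - sqrt(3)y/2, sqrt(3)x/2 + y/2).
Substitute the transformed coordinates into each option and compare with the original:
(A) x + y  ->  (x/2 - sqrt(3)y/2) + (sqrt(3)x/2 + y/2) = x/2 + sqrt(3)x/2 - sqrt(3)y/2 + y/2   [differs from x + y: not invariant]
(B) x^2 + y^2  ->  (x/2 - sqrt(3)y/2)^2 + (sqrt(3)x/2 + y/2)^2 = x^2 + y^2   [equals x^2 + y^2: invariant]
(C) x^2 - y^2  ->  (x/2 - sqrt(3)y/2)^2 - (sqrt(3)x/2 + y/2)^2 = -x^2/2 - sqrt(3)xy + y^2/2   [differs from x^2 - y^2: not invariant]
(D) x - y  ->  (x/2 - sqrt(3)y/2) - (sqrt(3)x/2 + y/2) = -sqrt(3)x/2 + x/2 - sqrt(3)y/2 - y/2   [differs from x - y: not invariant]

Only option (B), x^2 + y^2, is unchanged by the transformation.
Geometrically, x^2 + y^2 is the squared distance from the origin, which every rotation about the origin preserves.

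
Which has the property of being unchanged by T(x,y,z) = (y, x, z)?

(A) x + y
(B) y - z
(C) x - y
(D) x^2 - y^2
A

Apply T(x,y,z) = (y, x, z) to each option, i.e. replace (x, y, z) by the transformed coordinates.
Substitute the transformed coordinates into each option and compare with the original:
(A) x + y  ->  (y) + (x) = x + y   [equals x + y: invariant]
(B) y - z  ->  (x) - (z) = x - z   [differs from y - z: not invariant]
(C) x - y  ->  (y) - (x) = -x + y   [differs from x - y: not invariant]
(D) x^2 - y^2  ->  (y)^2 - (x)^2 = -x^2 + y^2   [differs from x^2 - y^2: not invariant]

Only option (A), x + y, is unchanged by the transformation.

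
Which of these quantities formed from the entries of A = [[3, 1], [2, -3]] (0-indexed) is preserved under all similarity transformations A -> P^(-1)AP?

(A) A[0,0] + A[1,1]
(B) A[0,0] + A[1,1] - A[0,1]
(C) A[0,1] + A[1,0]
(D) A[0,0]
A

A[0,0] + A[1,1] is the trace of A. By the cyclic property of the trace, tr(P^(-1)AP) = tr(APP^(-1)) = tr(A), so it is the same for every matrix similar to A.

The other combinations are not similarity invariants. For example, take P = [[1, 1], [1, 2]] (det P = 1), so P^(-1) = [[2, -1], [-1, 1]] and
B = P^(-1)AP = [[9, 14], [-5, -9]].
Evaluating each option on A and on B:
(A) A[0,0] + A[1,1]: 0 for A, 0 for B -> unchanged
(B) A[0,0] + A[1,1] - A[0,1]: -1 for A, -14 for B -> changes
(C) A[0,1] + A[1,0]: 3 for A, 9 for B -> changes
(D) A[0,0]: 3 for A, 9 for B -> changes

Only (A) A[0,0] + A[1,1] = 0 survives (and it does so for every P, not just this one), so it is the invariant.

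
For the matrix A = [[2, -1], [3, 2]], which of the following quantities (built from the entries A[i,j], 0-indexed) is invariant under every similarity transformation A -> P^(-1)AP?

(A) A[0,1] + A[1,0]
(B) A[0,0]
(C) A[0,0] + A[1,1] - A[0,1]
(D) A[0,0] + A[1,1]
D

A[0,0] + A[1,1] is the trace of A. By the cyclic property of the trace, tr(P^(-1)AP) = tr(APP^(-1)) = tr(A), so it is the same for every matrix similar to A.

The other combinations are not similarity invariants. For example, take P = [[2, 1], [1, 1]] (det P = 1), so P^(-1) = [[1, -1], [-1, 2]] and
B = P^(-1)AP = [[-5, -4], [13, 9]].
Evaluating each option on A and on B:
(A) A[0,1] + A[1,0]: 2 for A, 9 for B -> changes
(B) A[0,0]: 2 for A, -5 for B -> changes
(C) A[0,0] + A[1,1] - A[0,1]: 5 for A, 8 for B -> changes
(D) A[0,0] + A[1,1]: 4 for A, 4 for B -> unchanged

Only (D) A[0,0] + A[1,1] = 4 survives (and it does so for every P, not just this one), so it is the invariant.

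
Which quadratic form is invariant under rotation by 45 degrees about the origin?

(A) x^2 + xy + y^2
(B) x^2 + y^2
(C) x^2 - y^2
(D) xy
B

Rotation by 45 degrees sends (x, y) to (sqrt(2)x/2 - sqrt(2)y/2, sqrt(2)x/2 + sqrt(2)y/2).
Substitute the transformed coordinates into each option and compare with the original:
(A) x^2 + xy + y^2  ->  (sqrt(2)x/2 - sqrt(2)y/2)^2 + (sqrt(2)x/2 - sqrt(2)y/2)(sqrt(2)x/2 + sqrt(2)y/2) + (sqrt(2)x/2 + sqrt(2)y/2)^2 = 3x^2/2 + y^2/2   [differs from x^2 + xy + y^2: not invariant]
(B) x^2 + y^2  ->  (sqrt(2)x/2 - sqrt(2)y/2)^2 + (sqrt(2)x/2 + sqrt(2)y/2)^2 = x^2 + y^2   [equals x^2 + y^2: invariant]
(C) x^2 - y^2  ->  (sqrt(2)x/2 - sqrt(2)y/2)^2 - (sqrt(2)x/2 + sqrt(2)y/2)^2 = -2xy   [differs from x^2 - y^2: not invariant]
(D) xy  ->  (sqrt(2)x/2 - sqrt(2)y/2)(sqrt(2)x/2 + sqrt(2)y/2) = x^2/2 - y^2/2   [differs from xy: not invariant]

Only option (B), x^2 + y^2, is unchanged by the transformation.
x^2 + y^2 is the squared distance from the origin, which rotations preserve.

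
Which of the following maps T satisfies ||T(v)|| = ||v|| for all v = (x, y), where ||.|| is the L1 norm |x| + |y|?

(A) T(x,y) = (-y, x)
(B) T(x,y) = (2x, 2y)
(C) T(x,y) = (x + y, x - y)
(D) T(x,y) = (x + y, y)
A

A transformation preserves a norm if ||T(v)|| = ||v|| for every v; a single vector where the norm changes rules an option out.

(A) T(x,y) = (-y, x): preserves the norm -- it only permutes the coordinates and/or flips signs, which leaves |x| + |y| unchanged.
(B) T(x,y) = (2x, 2y): v = (1, 0) has norm |1| + |0| = 1, but T(v) = (2, 0) has norm 2 -- not preserved.
(C) T(x,y) = (x + y, x - y): v = (1, 0) has norm |1| + |0| = 1, but T(v) = (1, 1) has norm 2 -- not preserved.
(D) T(x,y) = (x + y, y): v = (0, 1) has norm |0| + |1| = 1, but T(v) = (1, 1) has norm 2 -- not preserved.

Therefore the answer is (A).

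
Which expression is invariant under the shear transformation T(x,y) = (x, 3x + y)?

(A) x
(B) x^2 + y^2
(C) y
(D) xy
A

Under the shear T(x,y) = (x, 3x + y):
Substitute the transformed coordinates into each option and compare with the original:
(A) x  ->  (x) = x   [equals x: invariant]
(B) x^2 + y^2  ->  (x)^2 + (3x + y)^2 = 10x^2 + 6xy + y^2   [differs from x^2 + y^2: not invariant]
(C) y  ->  (3x + y) = 3x + y   [differs from y: not invariant]
(D) xy  ->  (x)(3x + y) = 3x^2 + xy   [differs from xy: not invariant]

Only option (A), x, is unchanged by the transformation.
A vertical shear moves points parallel to the y-axis, so the x-coordinate (and any function of x alone) is unchanged.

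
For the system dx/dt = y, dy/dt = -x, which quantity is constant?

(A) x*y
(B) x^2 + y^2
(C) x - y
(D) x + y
B

A first integral I satisfies dI/dt = 0 along every solution. Differentiate each option and use the equation of motion:
(A) d/dt[x*y] = (dx/dt)y + x(dy/dt) = y^2 - x^2, not identically 0
(B) d/dt[x^2 + y^2] = 2x*dx/dt + 2y*dy/dt = 2x*y + 2y*(-x) = 0
(C) d/dt[x - y] = y - (-x) = x + y, not identically 0
(D) d/dt[x + y] = y + (-x) = y - x, not identically 0

Only (B) has zero time-derivative. So x^2 + y^2 (the squared radius; trajectories are circles) is the conserved quantity.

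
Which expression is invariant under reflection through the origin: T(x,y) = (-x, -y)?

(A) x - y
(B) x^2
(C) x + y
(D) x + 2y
B

The map is reflection through the origin: T(x,y) = (-x, -y).
Substitute the transformed coordinates into each option and compare with the original:
(A) x - y  ->  (-x) - (-y) = -x + y   [differs from x - y: not invariant]
(B) x^2  ->  (-x)^2 = x^2   [equals x^2: invariant]
(C) x + y  ->  (-x) + (-y) = -x - y   [differs from x + y: not invariant]
(D) x + 2y  ->  (-x) + 2(-y) = -x - 2y   [differs from x + 2y: not invariant]

Only option (B), x^2, is unchanged by the transformation.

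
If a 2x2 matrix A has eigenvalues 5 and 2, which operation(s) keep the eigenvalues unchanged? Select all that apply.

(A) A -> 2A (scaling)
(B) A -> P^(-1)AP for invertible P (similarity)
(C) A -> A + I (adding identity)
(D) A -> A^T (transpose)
B and D

Eigenvalues are preserved by:
1. Similarity transformations: A -> P^(-1)AP (same characteristic polynomial)
2. Transpose: A^T has the same eigenvalues as A

Eigenvalues are NOT preserved by:
- Adding identity: eigenvalues become 5+1, 2+1
- Scaling: eigenvalues become 10, 4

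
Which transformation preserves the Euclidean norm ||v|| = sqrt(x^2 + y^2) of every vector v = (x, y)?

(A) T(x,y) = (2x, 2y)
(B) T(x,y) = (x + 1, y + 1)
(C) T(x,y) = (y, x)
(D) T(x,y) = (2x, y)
C

A transformation preserves a norm if ||T(v)|| = ||v|| for every v; a single vector where the norm changes rules an option out.

(A) T(x,y) = (2x, 2y): v = (1, 0) has norm sqrt((1)^2 + (0)^2) = 1, but T(v) = (2, 0) has norm 2 -- not preserved.
(B) T(x,y) = (x + 1, y + 1): v = (1, 0) has norm sqrt((1)^2 + (0)^2) = 1, but T(v) = (2, 1) has norm sqrt(5) -- not preserved.
(C) T(x,y) = (y, x): preserves the norm -- it is an orthogonal map (a rotation/reflection), and (y)^2 + (x)^2 simplifies to x^2 + y^2.
(D) T(x,y) = (2x, y): v = (1, 0) has norm sqrt((1)^2 + (0)^2) = 1, but T(v) = (2, 0) has norm 2 -- not preserved.

Therefore the answer is (C).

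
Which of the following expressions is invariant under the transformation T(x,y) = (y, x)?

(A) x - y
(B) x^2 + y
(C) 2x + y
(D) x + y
D

An expression E(x,y) is invariant under T if E(T(x,y)) = E(x,y). Here T(x,y) = (y, x).
Substitute the transformed coordinates into each option and compare with the original:
(A) x - y  ->  (y) - (x) = -x + y   [differs from x - y: not invariant]
(B) x^2 + y  ->  (y)^2 + (x) = x + y^2   [differs from x^2 + y: not invariant]
(C) 2x + y  ->  2(y) + (x) = x + 2y   [differs from 2x + y: not invariant]
(D) x + y  ->  (y) + (x) = x + y   [equals x + y: invariant]

Only option (D), x + y, is unchanged by the transformation.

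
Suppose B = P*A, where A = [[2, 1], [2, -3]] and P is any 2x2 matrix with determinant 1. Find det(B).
-8

By the multiplicative property of determinants, det(B) = det(P*A) = det(P) * det(A) = det(A),
so the determinant is invariant under multiplication by any determinant-1 matrix; we just need det(A).

det(A) = (2)(-3) - (1)(2) = -6 - 2 = -8

Therefore det(B) = 1 * (-8) = -8.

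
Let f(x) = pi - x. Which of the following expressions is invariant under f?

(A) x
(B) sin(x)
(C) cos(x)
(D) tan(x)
B

For f(x) = pi - x:
sin(pi - x) = sin(x), so sine is invariant under this transformation.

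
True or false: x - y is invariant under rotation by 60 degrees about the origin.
False

Applying rotation by 60 degrees: x' = x*cos(60 degrees) - y*sin(60 degrees) = x/2 - sqrt(3)y/2, y' = x*sin(60 degrees) + y*cos(60 degrees) = sqrt(3)x/2 + y/2

Substituting into x - y:
(x/2 - sqrt(3)y/2) - (sqrt(3)x/2 + y/2)
= -sqrt(3)x/2 + x/2 - sqrt(3)y/2 - y/2

This differs from the original expression x - y, so it is NOT invariant.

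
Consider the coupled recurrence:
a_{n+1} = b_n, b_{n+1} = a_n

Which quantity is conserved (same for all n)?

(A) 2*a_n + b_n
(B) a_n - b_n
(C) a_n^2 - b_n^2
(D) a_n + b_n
D

Replace a_n by a_{n+1} = b_n and b_n by b_{n+1} = a_n in each option and simplify:
(A) 2*a_n + b_n  ->  2*(b_n) + (a_n) = a_n + 2*b_n   [not conserved]
(B) a_n - b_n  ->  (b_n) - (a_n) = -a_n + b_n   [not conserved]
(C) a_n^2 - b_n^2  ->  (b_n)^2 - (a_n)^2 = -a_n^2 + b_n^2   [not conserved]
(D) a_n + b_n  ->  (b_n) + (a_n) = a_n + b_n   [conserved]

Only (D) a_n + b_n returns to itself after one step, so it is the conserved quantity.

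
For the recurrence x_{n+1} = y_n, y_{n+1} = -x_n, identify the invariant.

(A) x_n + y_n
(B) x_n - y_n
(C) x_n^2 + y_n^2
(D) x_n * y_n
C

For the recurrence x_{n+1} = y_n, y_{n+1} = -x_n:

x_{n+1}^2 + y_{n+1}^2 = y_n^2 + (-x_n)^2 = x_n^2 + y_n^2
The sum of squares is conserved (like energy in a harmonic oscillator).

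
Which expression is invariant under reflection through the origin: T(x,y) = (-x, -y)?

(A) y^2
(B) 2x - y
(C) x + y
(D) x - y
A

The map is reflection through the origin: T(x,y) = (-x, -y).
Substitute the transformed coordinates into each option and compare with the original:
(A) y^2  ->  (-y)^2 = y^2   [equals y^2: invariant]
(B) 2x - y  ->  2(-x) - (-y) = -2x + y   [differs from 2x - y: not invariant]
(C) x + y  ->  (-x) + (-y) = -x - y   [differs from x + y: not invariant]
(D) x - y  ->  (-x) - (-y) = -x + y   [differs from x - y: not invariant]

Only option (A), y^2, is unchanged by the transformation.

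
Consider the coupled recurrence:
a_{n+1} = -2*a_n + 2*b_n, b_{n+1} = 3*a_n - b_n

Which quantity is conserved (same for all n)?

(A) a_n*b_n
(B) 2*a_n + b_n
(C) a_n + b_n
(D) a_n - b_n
C

Replace a_n by a_{n+1} = -2*a_n + 2*b_n and b_n by b_{n+1} = 3*a_n - b_n in each option and simplify:
(A) a_n*b_n  ->  (-2*a_n + 2*b_n)*(3*a_n - b_n) = -6*a_n^2 + 8*a_n*b_n - 2*b_n^2   [not conserved]
(B) 2*a_n + b_n  ->  2*(-2*a_n + 2*b_n) + (3*a_n - b_n) = -a_n + 3*b_n   [not conserved]
(C) a_n + b_n  ->  (-2*a_n + 2*b_n) + (3*a_n - b_n) = a_n + b_n   [conserved]
(D) a_n - b_n  ->  (-2*a_n + 2*b_n) - (3*a_n - b_n) = -5*a_n + 3*b_n   [not conserved]

Only (C) a_n + b_n returns to itself after one step, so it is the conserved quantity.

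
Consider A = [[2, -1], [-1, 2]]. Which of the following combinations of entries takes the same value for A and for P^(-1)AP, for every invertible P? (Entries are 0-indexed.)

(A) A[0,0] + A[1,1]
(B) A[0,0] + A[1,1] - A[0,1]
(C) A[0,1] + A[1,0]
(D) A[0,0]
A

A[0,0] + A[1,1] is the trace of A. By the cyclic property of the trace, tr(P^(-1)AP) = tr(APP^(-1)) = tr(A), so it is the same for every matrix similar to A.

The other combinations are not similarity invariants. For example, take P = [[1, -1], [0, 1]] (det P = 1), so P^(-1) = [[1, 1], [0, 1]] and
B = P^(-1)AP = [[1, 0], [-1, 3]].
Evaluating each option on A and on B:
(A) A[0,0] + A[1,1]: 4 for A, 4 for B -> unchanged
(B) A[0,0] + A[1,1] - A[0,1]: 5 for A, 4 for B -> changes
(C) A[0,1] + A[1,0]: -2 for A, -1 for B -> changes
(D) A[0,0]: 2 for A, 1 for B -> changes

Only (A) A[0,0] + A[1,1] = 4 survives (and it does so for every P, not just this one), so it is the invariant.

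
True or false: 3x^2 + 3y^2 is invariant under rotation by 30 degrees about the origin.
True

Applying rotation by 30 degrees: x' = x*cos(30 degrees) - y*sin(30 degrees) = sqrt(3)x/2 - y/2, y' = x*sin(30 degrees) + y*cos(30 degrees) = x/2 + sqrt(3)y/2

Substituting into 3x^2 + 3y^2:
3(sqrt(3)x/2 - y/2)^2 + 3(x/2 + sqrt(3)y/2)^2
= 3x^2 + 3y^2

This equals the original expression 3x^2 + 3y^2, so it IS invariant.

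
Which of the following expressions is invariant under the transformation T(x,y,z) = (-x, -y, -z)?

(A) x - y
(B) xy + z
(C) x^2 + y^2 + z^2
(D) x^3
C

Apply T(x,y,z) = (-x, -y, -z) to each option, i.e. replace (x, y, z) by the transformed coordinates.
Substitute the transformed coordinates into each option and compare with the original:
(A) x - y  ->  (-x) - (-y) = -x + y   [differs from x - y: not invariant]
(B) xy + z  ->  (-x)(-y) + (-z) = xy - z   [differs from xy + z: not invariant]
(C) x^2 + y^2 + z^2  ->  (-x)^2 + (-y)^2 + (-z)^2 = x^2 + y^2 + z^2   [equals x^2 + y^2 + z^2: invariant]
(D) x^3  ->  (-x)^3 = -x^3   [differs from x^3: not invariant]

Only option (C), x^2 + y^2 + z^2, is unchanged by the transformation.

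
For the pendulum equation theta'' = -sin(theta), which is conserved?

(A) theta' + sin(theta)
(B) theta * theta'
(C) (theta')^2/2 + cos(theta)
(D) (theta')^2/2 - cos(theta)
D

A first integral I satisfies dI/dt = 0 along every solution. Differentiate each option and use the equation of motion:
(A) d/dt[theta' + sin(theta)] = theta'' + cos(theta) theta' = -sin(theta) + theta' cos(theta), not identically 0
(B) d/dt[theta * theta'] = (theta')^2 + theta theta'' = (theta')^2 - theta sin(theta), not identically 0
(C) d/dt[(theta')^2/2 + cos(theta)] = theta' theta'' - sin(theta) theta' = -2 theta' sin(theta), not identically 0
(D) d/dt[(theta')^2/2 - cos(theta)] = theta' theta'' + sin(theta) theta' = theta'(-sin(theta)) + theta' sin(theta) = 0

Only (D) has zero time-derivative. This is the total energy: kinetic (theta')^2/2 plus potential -cos(theta).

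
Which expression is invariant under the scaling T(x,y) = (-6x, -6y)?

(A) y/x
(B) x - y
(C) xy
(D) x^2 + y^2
A

Under the uniform scaling T(x,y) = (-6x, -6y):
Substitute the transformed coordinates into each option and compare with the original:
(A) y/x  ->  (-6y)/(-6x) = y/x   [equals y/x: invariant]
(B) x - y  ->  (-6x) - (-6y) = -6x + 6y   [differs from x - y: not invariant]
(C) xy  ->  (-6x)(-6y) = 36xy   [differs from xy: not invariant]
(D) x^2 + y^2  ->  (-6x)^2 + (-6y)^2 = 36x^2 + 36y^2   [differs from x^2 + y^2: not invariant]

Only option (A), y/x, is unchanged by the transformation.
The common factor -6 cancels in a ratio of coordinates, while sums, products and sums of squares pick up factors of -6 or 36.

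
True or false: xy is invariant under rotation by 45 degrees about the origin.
False

Applying rotation by 45 degrees: x' = x*cos(45 degrees) - y*sin(45 degrees) = sqrt(2)x/2 - sqrt(2)y/2, y' = x*sin(45 degrees) + y*cos(45 degrees) = sqrt(2)x/2 + sqrt(2)y/2

Substituting into xy:
(sqrt(2)x/2 - sqrt(2)y/2)(sqrt(2)x/2 + sqrt(2)y/2)
= x^2/2 - y^2/2

This differs from the original expression xy, so it is NOT invariant.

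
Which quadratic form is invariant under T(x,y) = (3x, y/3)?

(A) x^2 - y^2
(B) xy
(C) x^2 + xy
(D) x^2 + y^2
B

T multiplies x by 3 and divides y by 3.
Substitute the transformed coordinates into each option and compare with the original:
(A) x^2 - y^2  ->  (3x)^2 - (y/3)^2 = 9x^2 - y^2/9   [differs from x^2 - y^2: not invariant]
(B) xy  ->  (3x)(y/3) = xy   [equals xy: invariant]
(C) x^2 + xy  ->  (3x)^2 + (3x)(y/3) = 9x^2 + xy   [differs from x^2 + xy: not invariant]
(D) x^2 + y^2  ->  (3x)^2 + (y/3)^2 = 9x^2 + y^2/9   [differs from x^2 + y^2: not invariant]

Only option (B), xy, is unchanged by the transformation.
The factors 3 and 1/3 cancel only in the pure product xy.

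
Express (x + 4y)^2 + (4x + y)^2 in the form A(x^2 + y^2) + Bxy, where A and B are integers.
17(x^2 + y^2) + 16xy

Expanding: (x + 4y)^2 = x^2 + 8xy + 16y^2
(4x + y)^2 = 16x^2 + 8xy + y^2
Sum = (1+16)(x^2+y^2) + 16xy = 17(x^2 + y^2) + 16xy
This is symmetric in x and y.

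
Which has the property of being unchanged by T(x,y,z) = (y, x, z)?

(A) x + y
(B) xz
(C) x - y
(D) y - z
A

Apply T(x,y,z) = (y, x, z) to each option, i.e. replace (x, y, z) by the transformed coordinates.
Substitute the transformed coordinates into each option and compare with the original:
(A) x + y  ->  (y) + (x) = x + y   [equals x + y: invariant]
(B) xz  ->  (y)(z) = yz   [differs from xz: not invariant]
(C) x - y  ->  (y) - (x) = -x + y   [differs from x - y: not invariant]
(D) y - z  ->  (x) - (z) = x - z   [differs from y - z: not invariant]

Only option (A), x + y, is unchanged by the transformation.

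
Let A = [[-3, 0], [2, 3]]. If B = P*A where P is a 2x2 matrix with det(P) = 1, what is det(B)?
-9

By the multiplicative property of determinants, det(B) = det(P*A) = det(P) * det(A) = det(A),
so the determinant is invariant under multiplication by any determinant-1 matrix; we just need det(A).

det(A) = (-3)(3) - (0)(2) = -9 - 0 = -9

Therefore det(B) = 1 * (-9) = -9.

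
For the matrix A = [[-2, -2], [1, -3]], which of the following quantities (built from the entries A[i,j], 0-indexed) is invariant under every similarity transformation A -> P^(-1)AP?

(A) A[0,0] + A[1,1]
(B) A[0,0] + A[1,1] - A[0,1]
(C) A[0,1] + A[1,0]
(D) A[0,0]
A

A[0,0] + A[1,1] is the trace of A. By the cyclic property of the trace, tr(P^(-1)AP) = tr(APP^(-1)) = tr(A), so it is the same for every matrix similar to A.

The other combinations are not similarity invariants. For example, take P = [[1, -1], [0, 1]] (det P = 1), so P^(-1) = [[1, 1], [0, 1]] and
B = P^(-1)AP = [[-1, -4], [1, -4]].
Evaluating each option on A and on B:
(A) A[0,0] + A[1,1]: -5 for A, -5 for B -> unchanged
(B) A[0,0] + A[1,1] - A[0,1]: -3 for A, -1 for B -> changes
(C) A[0,1] + A[1,0]: -1 for A, -3 for B -> changes
(D) A[0,0]: -2 for A, -1 for B -> changes

Only (A) A[0,0] + A[1,1] = -5 survives (and it does so for every P, not just this one), so it is the invariant.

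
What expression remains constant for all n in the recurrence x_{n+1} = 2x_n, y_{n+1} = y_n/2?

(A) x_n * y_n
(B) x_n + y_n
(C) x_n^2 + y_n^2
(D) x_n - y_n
A

For the recurrence x_{n+1} = 2x_n, y_{n+1} = y_n/2:

x_{n+1} * y_{n+1} = (2x_n) * (y_n/2) = x_n * y_n
The product is conserved.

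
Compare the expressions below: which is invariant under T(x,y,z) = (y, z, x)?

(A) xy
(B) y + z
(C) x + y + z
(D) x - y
C

Apply T(x,y,z) = (y, z, x) to each option, i.e. replace (x, y, z) by the transformed coordinates.
Substitute the transformed coordinates into each option and compare with the original:
(A) xy  ->  (y)(z) = yz   [differs from xy: not invariant]
(B) y + z  ->  (z) + (x) = x + z   [differs from y + z: not invariant]
(C) x + y + z  ->  (y) + (z) + (x) = x + y + z   [equals x + y + z: invariant]
(D) x - y  ->  (y) - (z) = y - z   [differs from x - y: not invariant]

Only option (C), x + y + z, is unchanged by the transformation.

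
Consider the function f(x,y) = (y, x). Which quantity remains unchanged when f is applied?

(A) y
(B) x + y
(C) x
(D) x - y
B

For f(x,y) = (y, x):
After applying f: x' = y, y' = x. So x' + y' = y + x = x + y.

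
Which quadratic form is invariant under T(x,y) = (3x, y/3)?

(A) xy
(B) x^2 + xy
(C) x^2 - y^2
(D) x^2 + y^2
A

T multiplies x by 3 and divides y by 3.
Substitute the transformed coordinates into each option and compare with the original:
(A) xy  ->  (3x)(y/3) = xy   [equals xy: invariant]
(B) x^2 + xy  ->  (3x)^2 + (3x)(y/3) = 9x^2 + xy   [differs from x^2 + xy: not invariant]
(C) x^2 - y^2  ->  (3x)^2 - (y/3)^2 = 9x^2 - y^2/9   [differs from x^2 - y^2: not invariant]
(D) x^2 + y^2  ->  (3x)^2 + (y/3)^2 = 9x^2 + y^2/9   [differs from x^2 + y^2: not invariant]

Only option (A), xy, is unchanged by the transformation.
The factors 3 and 1/3 cancel only in the pure product xy.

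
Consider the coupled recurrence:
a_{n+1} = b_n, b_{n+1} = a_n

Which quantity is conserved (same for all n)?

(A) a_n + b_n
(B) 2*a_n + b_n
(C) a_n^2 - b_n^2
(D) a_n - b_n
A

Replace a_n by a_{n+1} = b_n and b_n by b_{n+1} = a_n in each option and simplify:
(A) a_n + b_n  ->  (b_n) + (a_n) = a_n + b_n   [conserved]
(B) 2*a_n + b_n  ->  2*(b_n) + (a_n) = a_n + 2*b_n   [not conserved]
(C) a_n^2 - b_n^2  ->  (b_n)^2 - (a_n)^2 = -a_n^2 + b_n^2   [not conserved]
(D) a_n - b_n  ->  (b_n) - (a_n) = -a_n + b_n   [not conserved]

Only (A) a_n + b_n returns to itself after one step, so it is the conserved quantity.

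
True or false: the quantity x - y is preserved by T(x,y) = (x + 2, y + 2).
True

Substitute T(x,y) = (x + 2, y + 2) into the expression and compare with the original.

Original: x - y
After applying T: (x + 2) - (y + 2) = x - y

This is identical to the original x - y, so the expression is invariant.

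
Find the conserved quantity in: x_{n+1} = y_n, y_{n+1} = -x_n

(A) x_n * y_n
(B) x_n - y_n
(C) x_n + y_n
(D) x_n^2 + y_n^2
D

For the recurrence x_{n+1} = y_n, y_{n+1} = -x_n:

x_{n+1}^2 + y_{n+1}^2 = y_n^2 + (-x_n)^2 = x_n^2 + y_n^2
The sum of squares is conserved (like energy in a harmonic oscillator).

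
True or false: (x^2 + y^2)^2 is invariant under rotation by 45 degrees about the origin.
True

Applying rotation by 45 degrees: x' = x*cos(45 degrees) - y*sin(45 degrees) = sqrt(2)x/2 - sqrt(2)y/2, y' = x*sin(45 degrees) + y*cos(45 degrees) = sqrt(2)x/2 + sqrt(2)y/2

Substituting into (x^2 + y^2)^2:
((sqrt(2)x/2 - sqrt(2)y/2)^2 + (sqrt(2)x/2 + sqrt(2)y/2)^2)^2
= x^4 + 2x^2y^2 + y^4 = (x^2 + y^2)^2

This equals the original expression (x^2 + y^2)^2, so it IS invariant.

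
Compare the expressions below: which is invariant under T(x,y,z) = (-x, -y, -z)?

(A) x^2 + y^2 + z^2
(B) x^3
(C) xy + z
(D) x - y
A

Apply T(x,y,z) = (-x, -y, -z) to each option, i.e. replace (x, y, z) by the transformed coordinates.
Substitute the transformed coordinates into each option and compare with the original:
(A) x^2 + y^2 + z^2  ->  (-x)^2 + (-y)^2 + (-z)^2 = x^2 + y^2 + z^2   [equals x^2 + y^2 + z^2: invariant]
(B) x^3  ->  (-x)^3 = -x^3   [differs from x^3: not invariant]
(C) xy + z  ->  (-x)(-y) + (-z) = xy - z   [differs from xy + z: not invariant]
(D) x - y  ->  (-x) - (-y) = -x + y   [differs from x - y: not invariant]

Only option (A), x^2 + y^2 + z^2, is unchanged by the transformation.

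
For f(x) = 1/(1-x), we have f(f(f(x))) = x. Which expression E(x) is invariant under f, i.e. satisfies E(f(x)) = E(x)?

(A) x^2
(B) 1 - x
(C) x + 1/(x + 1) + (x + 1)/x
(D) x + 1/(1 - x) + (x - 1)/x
D

Replace x by f(x) = 1/(1 - x) in each option and simplify. As a quick numerical cross-check, also compare E(4) with E(f(4)) = E(-1/3).

(A) x^2  ->  (1/(1 - x))^2 = (x - 1)^(-2); check: E(4) = 16 but E(-1/3) = 1/9.   [not invariant]
(B) 1 - x  ->  1 - (1/(1 - x)) = x/(x - 1); check: E(4) = -3 but E(-1/3) = 4/3.   [not invariant]
(C) x + 1/(x + 1) + (x + 1)/x  ->  (1/(1 - x)) + 1/((1/(1 - x)) + 1) + ((1/(1 - x)) + 1)/(1/(1 - x)) = (-x^3 + 6x^2 - 11x + 7)/(x^2 - 3x + 2); check: E(4) = 109/20 but E(-1/3) = -5/6.   [not invariant]
(D) x + 1/(1 - x) + (x - 1)/x  ->  (1/(1 - x)) + 1/(1 - (1/(1 - x))) + ((1/(1 - x)) - 1)/(1/(1 - x)), which simplifies back to x + 1/(1 - x) + (x - 1)/x; check: E(4) = 53/12, E(-1/3) = 53/12.   [invariant]

Only (D) is unchanged. Indeed f(f(x)) = 1/(1 - 1/(1-x)) = (1-x)/(-x) = (x-1)/x, so E(x) = x + f(x) + f(f(x)) is the sum over the whole 3-cycle; applying f just permutes the three terms cyclically (x -> f(x) -> f(f(x)) -> x), leaving the sum unchanged.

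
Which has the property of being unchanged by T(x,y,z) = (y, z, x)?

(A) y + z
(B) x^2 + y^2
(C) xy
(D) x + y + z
D

Apply T(x,y,z) = (y, z, x) to each option, i.e. replace (x, y, z) by the transformed coordinates.
Substitute the transformed coordinates into each option and compare with the original:
(A) y + z  ->  (z) + (x) = x + z   [differs from y + z: not invariant]
(B) x^2 + y^2  ->  (y)^2 + (z)^2 = y^2 + z^2   [differs from x^2 + y^2: not invariant]
(C) xy  ->  (y)(z) = yz   [differs from xy: not invariant]
(D) x + y + z  ->  (y) + (z) + (x) = x + y + z   [equals x + y + z: invariant]

Only option (D), x + y + z, is unchanged by the transformation.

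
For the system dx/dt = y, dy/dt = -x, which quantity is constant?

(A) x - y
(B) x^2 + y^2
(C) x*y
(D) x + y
B

A first integral I satisfies dI/dt = 0 along every solution. Differentiate each option and use the equation of motion:
(A) d/dt[x - y] = y - (-x) = x + y, not identically 0
(B) d/dt[x^2 + y^2] = 2x*dx/dt + 2y*dy/dt = 2x*y + 2y*(-x) = 0
(C) d/dt[x*y] = (dx/dt)y + x(dy/dt) = y^2 - x^2, not identically 0
(D) d/dt[x + y] = y + (-x) = y - x, not identically 0

Only (B) has zero time-derivative. So x^2 + y^2 (the squared radius; trajectories are circles) is the conserved quantity.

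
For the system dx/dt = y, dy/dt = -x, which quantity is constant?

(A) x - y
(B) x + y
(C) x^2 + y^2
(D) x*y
C

A first integral I satisfies dI/dt = 0 along every solution. Differentiate each option and use the equation of motion:
(A) d/dt[x - y] = y - (-x) = x + y, not identically 0
(B) d/dt[x + y] = y + (-x) = y - x, not identically 0
(C) d/dt[x^2 + y^2] = 2x*dx/dt + 2y*dy/dt = 2x*y + 2y*(-x) = 0
(D) d/dt[x*y] = (dx/dt)y + x(dy/dt) = y^2 - x^2, not identically 0

Only (C) has zero time-derivative. So x^2 + y^2 (the squared radius; trajectories are circles) is the conserved quantity.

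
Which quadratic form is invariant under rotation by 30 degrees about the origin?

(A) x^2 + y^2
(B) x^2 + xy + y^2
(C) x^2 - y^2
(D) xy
A

Rotation by 30 degrees sends (x, y) to (sqrt(3)x/2 - y/2, x/2 + sqrt(3)y/2).
Substitute the transformed coordinates into each option and compare with the original:
(A) x^2 + y^2  ->  (sqrt(3)x/2 - y/2)^2 + (x/2 + sqrt(3)y/2)^2 = x^2 + y^2   [equals x^2 + y^2: invariant]
(B) x^2 + xy + y^2  ->  (sqrt(3)x/2 - y/2)^2 + (sqrt(3)x/2 - y/2)(x/2 + sqrt(3)y/2) + (x/2 + sqrt(3)y/2)^2 = sqrt(3)x^2/4 + x^2 + xy/2 - sqrt(3)y^2/4 + y^2   [differs from x^2 + xy + y^2: not invariant]
(C) x^2 - y^2  ->  (sqrt(3)x/2 - y/2)^2 - (x/2 + sqrt(3)y/2)^2 = x^2/2 - sqrt(3)xy - y^2/2   [differs from x^2 - y^2: not invariant]
(D) xy  ->  (sqrt(3)x/2 - y/2)(x/2 + sqrt(3)y/2) = sqrt(3)x^2/4 + xy/2 - sqrt(3)y^2/4   [differs from xy: not invariant]

Only option (A), x^2 + y^2, is unchanged by the transformation.
x^2 + y^2 is the squared distance from the origin, which rotations preserve.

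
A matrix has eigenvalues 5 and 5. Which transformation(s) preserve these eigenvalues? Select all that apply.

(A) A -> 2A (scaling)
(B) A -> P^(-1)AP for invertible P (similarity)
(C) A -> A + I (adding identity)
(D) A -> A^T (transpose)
B and D

Eigenvalues are preserved by:
1. Similarity transformations: A -> P^(-1)AP (same characteristic polynomial)
2. Transpose: A^T has the same eigenvalues as A

Eigenvalues are NOT preserved by:
- Adding identity: eigenvalues become 5+1, 5+1
- Scaling: eigenvalues become 10, 10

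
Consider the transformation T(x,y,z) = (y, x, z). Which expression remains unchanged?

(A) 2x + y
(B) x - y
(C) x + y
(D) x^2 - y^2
C

Apply T(x,y,z) = (y, x, z) to each option, i.e. replace (x, y, z) by the transformed coordinates.
Substitute the transformed coordinates into each option and compare with the original:
(A) 2x + y  ->  2(y) + (x) = x + 2y   [differs from 2x + y: not invariant]
(B) x - y  ->  (y) - (x) = -x + y   [differs from x - y: not invariant]
(C) x + y  ->  (y) + (x) = x + y   [equals x + y: invariant]
(D) x^2 - y^2  ->  (y)^2 - (x)^2 = -x^2 + y^2   [differs from x^2 - y^2: not invariant]

Only option (C), x + y, is unchanged by the transformation.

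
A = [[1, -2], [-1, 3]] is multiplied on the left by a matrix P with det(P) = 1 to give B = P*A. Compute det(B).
1

By the multiplicative property of determinants, det(B) = det(P*A) = det(P) * det(A) = det(A),
so the determinant is invariant under multiplication by any determinant-1 matrix; we just need det(A).

det(A) = (1)(3) - (-2)(-1) = 3 - 2 = 1

Therefore det(B) = 1 * 1 = 1.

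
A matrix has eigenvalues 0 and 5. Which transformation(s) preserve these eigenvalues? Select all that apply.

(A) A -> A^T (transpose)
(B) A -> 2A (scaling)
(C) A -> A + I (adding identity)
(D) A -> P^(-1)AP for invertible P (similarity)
A and D

Eigenvalues are preserved by:
1. Similarity transformations: A -> P^(-1)AP (same characteristic polynomial)
2. Transpose: A^T has the same eigenvalues as A

Eigenvalues are NOT preserved by:
- Adding identity: eigenvalues become 0+1, 5+1
- Scaling: eigenvalues become 0, 10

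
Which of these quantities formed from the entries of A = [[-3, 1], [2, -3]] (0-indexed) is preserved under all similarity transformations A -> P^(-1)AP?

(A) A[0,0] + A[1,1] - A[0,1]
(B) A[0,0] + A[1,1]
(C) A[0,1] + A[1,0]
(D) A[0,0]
B

A[0,0] + A[1,1] is the trace of A. By the cyclic property of the trace, tr(P^(-1)AP) = tr(APP^(-1)) = tr(A), so it is the same for every matrix similar to A.

The other combinations are not similarity invariants. For example, take P = [[1, 2], [0, 1]] (det P = 1), so P^(-1) = [[1, -2], [0, 1]] and
B = P^(-1)AP = [[-7, -7], [2, 1]].
Evaluating each option on A and on B:
(A) A[0,0] + A[1,1] - A[0,1]: -7 for A, 1 for B -> changes
(B) A[0,0] + A[1,1]: -6 for A, -6 for B -> unchanged
(C) A[0,1] + A[1,0]: 3 for A, -5 for B -> changes
(D) A[0,0]: -3 for A, -7 for B -> changes

Only (B) A[0,0] + A[1,1] = -6 survives (and it does so for every P, not just this one), so it is the invariant.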